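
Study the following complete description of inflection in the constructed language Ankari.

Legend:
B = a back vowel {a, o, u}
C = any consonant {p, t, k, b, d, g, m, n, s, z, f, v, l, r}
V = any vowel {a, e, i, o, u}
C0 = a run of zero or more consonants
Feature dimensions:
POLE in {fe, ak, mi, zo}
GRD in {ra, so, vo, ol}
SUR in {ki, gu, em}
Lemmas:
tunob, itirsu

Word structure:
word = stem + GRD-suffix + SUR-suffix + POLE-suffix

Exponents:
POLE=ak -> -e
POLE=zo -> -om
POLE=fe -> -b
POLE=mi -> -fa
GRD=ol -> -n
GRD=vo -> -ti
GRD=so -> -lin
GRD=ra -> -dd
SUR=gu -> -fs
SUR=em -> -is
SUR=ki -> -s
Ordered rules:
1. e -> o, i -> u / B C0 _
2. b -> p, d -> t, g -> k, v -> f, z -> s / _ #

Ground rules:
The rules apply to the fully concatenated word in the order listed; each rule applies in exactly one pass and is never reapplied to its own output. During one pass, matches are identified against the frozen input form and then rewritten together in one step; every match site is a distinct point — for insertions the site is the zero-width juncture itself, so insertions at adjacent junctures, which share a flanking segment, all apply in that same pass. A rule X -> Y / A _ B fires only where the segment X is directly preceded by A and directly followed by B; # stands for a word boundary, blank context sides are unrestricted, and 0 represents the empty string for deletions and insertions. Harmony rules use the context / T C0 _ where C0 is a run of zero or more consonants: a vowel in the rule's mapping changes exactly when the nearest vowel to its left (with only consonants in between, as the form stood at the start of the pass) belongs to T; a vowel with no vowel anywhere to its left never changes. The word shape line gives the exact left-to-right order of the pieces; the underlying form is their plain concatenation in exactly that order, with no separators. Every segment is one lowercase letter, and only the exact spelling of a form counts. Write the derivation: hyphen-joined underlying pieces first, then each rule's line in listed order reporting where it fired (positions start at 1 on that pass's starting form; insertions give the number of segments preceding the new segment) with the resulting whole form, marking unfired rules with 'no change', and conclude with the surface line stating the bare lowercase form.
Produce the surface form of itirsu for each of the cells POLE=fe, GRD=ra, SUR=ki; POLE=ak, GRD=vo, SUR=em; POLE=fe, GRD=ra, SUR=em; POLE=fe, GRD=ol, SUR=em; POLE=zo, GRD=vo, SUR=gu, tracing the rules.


cell POLE=fe, GRD=ra, SUR=ki:
underlying: itirsu-dd-s-b
1. e -> o, i -> u / B C0 _: no change
2. b -> p, d -> t, g -> k, v -> f, z -> s / _ #: fires at position(s) 10: itirsuddsp
surface: itirsuddsp

cell POLE=ak, GRD=vo, SUR=em:
underlying: itirsu-ti-is-e
1. e -> o, i -> u / B C0 _: fires at position(s) 8: itirsutuise
2. b -> p, d -> t, g -> k, v -> f, z -> s / _ #: no change
surface: itirsutuise

cell POLE=fe, GRD=ra, SUR=em:
underlying: itirsu-dd-is-b
1. e -> o, i -> u / B C0 _: fires at position(s) 9: itirsuddusb
2. b -> p, d -> t, g -> k, v -> f, z -> s / _ #: fires at position(s) 11: itirsuddusp
surface: itirsuddusp

cell POLE=fe, GRD=ol, SUR=em:
underlying: itirsu-n-is-b
1. e -> o, i -> u / B C0 _: fires at position(s) 8: itirsunusb
2. b -> p, d -> t, g -> k, v -> f, z -> s / _ #: fires at position(s) 10: itirsunusp
surface: itirsunusp

cell POLE=zo, GRD=vo, SUR=gu:
underlying: itirsu-ti-fs-om
1. e -> o, i -> u / B C0 _: fires at position(s) 8: itirsutufsom
2. b -> p, d -> t, g -> k, v -> f, z -> s / _ #: no change
surface: itirsutufsom


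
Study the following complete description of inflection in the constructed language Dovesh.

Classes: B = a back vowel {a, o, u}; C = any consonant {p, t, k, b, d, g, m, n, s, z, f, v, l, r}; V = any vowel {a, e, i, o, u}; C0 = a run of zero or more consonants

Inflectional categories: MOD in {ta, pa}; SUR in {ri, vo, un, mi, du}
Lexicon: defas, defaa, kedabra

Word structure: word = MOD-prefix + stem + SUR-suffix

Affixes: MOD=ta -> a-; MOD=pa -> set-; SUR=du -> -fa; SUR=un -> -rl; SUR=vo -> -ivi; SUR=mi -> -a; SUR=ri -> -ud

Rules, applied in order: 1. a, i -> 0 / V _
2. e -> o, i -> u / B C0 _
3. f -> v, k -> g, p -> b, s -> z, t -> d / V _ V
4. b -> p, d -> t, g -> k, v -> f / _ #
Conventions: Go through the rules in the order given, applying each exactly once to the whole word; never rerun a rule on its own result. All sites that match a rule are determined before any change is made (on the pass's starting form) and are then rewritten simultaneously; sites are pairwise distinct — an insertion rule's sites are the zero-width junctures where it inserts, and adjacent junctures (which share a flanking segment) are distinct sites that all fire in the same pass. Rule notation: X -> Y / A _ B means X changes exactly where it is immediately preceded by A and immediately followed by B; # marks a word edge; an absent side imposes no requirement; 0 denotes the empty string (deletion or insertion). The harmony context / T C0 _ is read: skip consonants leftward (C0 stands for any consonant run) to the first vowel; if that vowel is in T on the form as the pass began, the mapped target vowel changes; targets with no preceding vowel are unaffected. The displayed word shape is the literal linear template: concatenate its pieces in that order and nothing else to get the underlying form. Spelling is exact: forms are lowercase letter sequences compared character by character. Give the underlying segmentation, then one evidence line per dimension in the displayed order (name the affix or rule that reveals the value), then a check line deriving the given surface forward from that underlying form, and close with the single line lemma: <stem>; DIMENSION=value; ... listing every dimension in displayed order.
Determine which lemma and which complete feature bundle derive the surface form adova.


underlying: a-defaa-a
MOD=ta - signalled by the affix a-
SUR=mi - signalled by the affix -a
check: adefaaa -> adefa -> adofa -> adova -> adova
lemma: defaa; MOD=ta; SUR=mi


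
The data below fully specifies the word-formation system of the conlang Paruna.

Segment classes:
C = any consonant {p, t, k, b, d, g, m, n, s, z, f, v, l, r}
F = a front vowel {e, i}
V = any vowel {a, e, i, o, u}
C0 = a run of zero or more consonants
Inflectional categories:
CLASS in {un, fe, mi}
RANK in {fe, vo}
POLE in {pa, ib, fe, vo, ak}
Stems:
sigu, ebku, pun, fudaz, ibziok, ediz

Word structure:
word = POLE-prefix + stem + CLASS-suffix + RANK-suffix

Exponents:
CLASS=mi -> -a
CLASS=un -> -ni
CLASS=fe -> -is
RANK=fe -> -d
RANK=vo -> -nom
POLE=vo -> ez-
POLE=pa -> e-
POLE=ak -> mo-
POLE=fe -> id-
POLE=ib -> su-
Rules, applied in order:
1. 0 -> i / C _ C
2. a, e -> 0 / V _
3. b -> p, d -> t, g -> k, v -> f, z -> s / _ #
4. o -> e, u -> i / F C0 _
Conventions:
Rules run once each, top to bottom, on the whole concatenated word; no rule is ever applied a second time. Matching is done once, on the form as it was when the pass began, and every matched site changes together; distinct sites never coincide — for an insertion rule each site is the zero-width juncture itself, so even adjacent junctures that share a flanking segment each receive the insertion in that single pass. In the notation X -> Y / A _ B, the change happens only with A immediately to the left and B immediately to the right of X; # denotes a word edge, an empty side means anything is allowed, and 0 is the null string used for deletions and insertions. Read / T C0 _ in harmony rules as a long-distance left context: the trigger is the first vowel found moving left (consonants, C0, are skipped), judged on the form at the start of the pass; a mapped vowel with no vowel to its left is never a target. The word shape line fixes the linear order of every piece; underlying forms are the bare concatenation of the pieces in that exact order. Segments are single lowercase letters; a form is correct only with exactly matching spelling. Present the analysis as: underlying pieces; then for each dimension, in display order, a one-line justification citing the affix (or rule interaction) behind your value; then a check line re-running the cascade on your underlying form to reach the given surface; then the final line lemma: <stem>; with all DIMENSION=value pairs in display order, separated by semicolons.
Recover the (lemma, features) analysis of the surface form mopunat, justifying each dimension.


underlying: mo-pun-a-d
CLASS=mi - signalled by the affix -a
RANK=fe - signalled by the affix -d
POLE=ak - signalled by the affix mo-
check: mopunad -> mopunad -> mopunad -> mopunat -> mopunat
lemma: pun; CLASS=mi; RANK=fe; POLE=ak


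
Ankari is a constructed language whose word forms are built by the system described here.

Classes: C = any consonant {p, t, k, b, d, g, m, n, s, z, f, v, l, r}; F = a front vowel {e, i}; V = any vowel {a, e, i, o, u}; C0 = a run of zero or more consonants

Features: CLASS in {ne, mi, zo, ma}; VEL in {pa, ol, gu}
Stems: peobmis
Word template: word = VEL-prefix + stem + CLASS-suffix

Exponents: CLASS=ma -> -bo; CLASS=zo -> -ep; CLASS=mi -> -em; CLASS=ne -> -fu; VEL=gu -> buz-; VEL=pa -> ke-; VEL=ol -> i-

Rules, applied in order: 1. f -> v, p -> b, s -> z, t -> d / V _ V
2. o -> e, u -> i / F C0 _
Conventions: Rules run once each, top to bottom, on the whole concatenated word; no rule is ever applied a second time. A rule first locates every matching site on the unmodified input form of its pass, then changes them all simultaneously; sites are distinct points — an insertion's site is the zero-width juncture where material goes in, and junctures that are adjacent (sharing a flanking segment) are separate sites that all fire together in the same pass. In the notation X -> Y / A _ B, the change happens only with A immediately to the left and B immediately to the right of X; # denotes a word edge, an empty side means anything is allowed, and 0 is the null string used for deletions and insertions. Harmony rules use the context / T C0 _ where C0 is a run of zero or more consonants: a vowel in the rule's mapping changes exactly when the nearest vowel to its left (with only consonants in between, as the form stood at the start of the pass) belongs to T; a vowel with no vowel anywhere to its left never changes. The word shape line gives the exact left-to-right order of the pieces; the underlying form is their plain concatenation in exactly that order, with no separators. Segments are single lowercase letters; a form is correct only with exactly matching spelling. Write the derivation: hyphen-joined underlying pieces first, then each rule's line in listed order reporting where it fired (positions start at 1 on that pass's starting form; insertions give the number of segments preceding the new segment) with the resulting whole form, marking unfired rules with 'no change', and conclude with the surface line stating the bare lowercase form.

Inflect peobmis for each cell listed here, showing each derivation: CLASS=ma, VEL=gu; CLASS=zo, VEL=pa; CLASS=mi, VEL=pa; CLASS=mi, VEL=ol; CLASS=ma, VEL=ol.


cell CLASS=ma, VEL=gu:
underlying: buz-peobmis-bo
1. f -> v, p -> b, s -> z, t -> d / V _ V: no change
2. o -> e, u -> i / F C0 _: fires at position(s) 6, 12: buzpeebmisbe
surface: buzpeebmisbe

cell CLASS=zo, VEL=pa:
underlying: ke-peobmis-ep
1. f -> v, p -> b, s -> z, t -> d / V _ V: fires at position(s) 3, 9: kebeobmizep
2. o -> e, u -> i / F C0 _: fires at position(s) 5: kebeebmizep
surface: kebeebmizep

cell CLASS=mi, VEL=pa:
underlying: ke-peobmis-em
1. f -> v, p -> b, s -> z, t -> d / V _ V: fires at position(s) 3, 9: kebeobmizem
2. o -> e, u -> i / F C0 _: fires at position(s) 5: kebeebmizem
surface: kebeebmizem

cell CLASS=mi, VEL=ol:
underlying: i-peobmis-em
1. f -> v, p -> b, s -> z, t -> d / V _ V: fires at position(s) 2, 8: ibeobmizem
2. o -> e, u -> i / F C0 _: fires at position(s) 4: ibeebmizem
surface: ibeebmizem

cell CLASS=ma, VEL=ol:
underlying: i-peobmis-bo
1. f -> v, p -> b, s -> z, t -> d / V _ V: fires at position(s) 2: ibeobmisbo
2. o -> e, u -> i / F C0 _: fires at position(s) 4, 10: ibeebmisbe
surface: ibeebmisbe


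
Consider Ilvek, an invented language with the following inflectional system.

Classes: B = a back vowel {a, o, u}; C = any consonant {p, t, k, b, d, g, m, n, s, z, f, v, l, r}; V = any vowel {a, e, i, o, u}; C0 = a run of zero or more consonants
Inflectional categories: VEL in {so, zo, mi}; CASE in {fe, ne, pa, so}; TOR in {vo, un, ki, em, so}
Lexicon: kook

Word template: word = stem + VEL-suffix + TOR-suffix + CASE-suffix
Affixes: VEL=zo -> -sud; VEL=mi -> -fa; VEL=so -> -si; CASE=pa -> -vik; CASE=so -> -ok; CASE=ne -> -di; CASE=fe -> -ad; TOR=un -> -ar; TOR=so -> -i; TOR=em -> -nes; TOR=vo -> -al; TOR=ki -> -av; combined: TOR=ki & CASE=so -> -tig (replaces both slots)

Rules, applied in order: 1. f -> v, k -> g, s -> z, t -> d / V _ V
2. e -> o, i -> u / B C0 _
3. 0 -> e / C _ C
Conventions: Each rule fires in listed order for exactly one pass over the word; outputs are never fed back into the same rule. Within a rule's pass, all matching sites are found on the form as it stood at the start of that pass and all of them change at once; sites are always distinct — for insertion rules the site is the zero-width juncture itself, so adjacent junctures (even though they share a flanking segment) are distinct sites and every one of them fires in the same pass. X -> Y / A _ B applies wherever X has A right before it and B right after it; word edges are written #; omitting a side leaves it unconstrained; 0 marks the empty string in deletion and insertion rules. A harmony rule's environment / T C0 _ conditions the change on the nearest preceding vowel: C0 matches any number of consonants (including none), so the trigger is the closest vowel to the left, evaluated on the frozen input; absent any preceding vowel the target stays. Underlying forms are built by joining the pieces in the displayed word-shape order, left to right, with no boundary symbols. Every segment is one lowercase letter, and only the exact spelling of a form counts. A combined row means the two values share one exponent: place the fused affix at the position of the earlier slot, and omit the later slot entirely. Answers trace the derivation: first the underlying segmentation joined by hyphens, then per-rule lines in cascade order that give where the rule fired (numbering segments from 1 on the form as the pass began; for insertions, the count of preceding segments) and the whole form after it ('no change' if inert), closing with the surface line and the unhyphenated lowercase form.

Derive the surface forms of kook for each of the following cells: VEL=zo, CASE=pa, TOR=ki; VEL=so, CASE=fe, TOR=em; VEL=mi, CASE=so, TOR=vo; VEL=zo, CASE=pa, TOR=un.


cell VEL=zo, CASE=pa, TOR=ki:
underlying: kook-sud-av-vik
1. f -> v, k -> g, s -> z, t -> d / V _ V: no change
2. e -> o, i -> u / B C0 _: fires at position(s) 11: kooksudavvuk
3. 0 -> e / C _ C: inserts after position(s) 4, 9: kookesudavevuk
surface: kookesudavevuk

cell VEL=so, CASE=fe, TOR=em:
underlying: kook-si-nes-ad
1. f -> v, k -> g, s -> z, t -> d / V _ V: fires at position(s) 9: kooksinezad
2. e -> o, i -> u / B C0 _: fires at position(s) 6: kooksunezad
3. 0 -> e / C _ C: inserts after position(s) 4: kookesunezad
surface: kookesunezad

cell VEL=mi, CASE=so, TOR=vo:
underlying: kook-fa-al-ok
1. f -> v, k -> g, s -> z, t -> d / V _ V: no change
2. e -> o, i -> u / B C0 _: no change
3. 0 -> e / C _ C: inserts after position(s) 4: kookefaalok
surface: kookefaalok

cell VEL=zo, CASE=pa, TOR=un:
underlying: kook-sud-ar-vik
1. f -> v, k -> g, s -> z, t -> d / V _ V: no change
2. e -> o, i -> u / B C0 _: fires at position(s) 11: kooksudarvuk
3. 0 -> e / C _ C: inserts after position(s) 4, 9: kookesudarevuk
surface: kookesudarevuk


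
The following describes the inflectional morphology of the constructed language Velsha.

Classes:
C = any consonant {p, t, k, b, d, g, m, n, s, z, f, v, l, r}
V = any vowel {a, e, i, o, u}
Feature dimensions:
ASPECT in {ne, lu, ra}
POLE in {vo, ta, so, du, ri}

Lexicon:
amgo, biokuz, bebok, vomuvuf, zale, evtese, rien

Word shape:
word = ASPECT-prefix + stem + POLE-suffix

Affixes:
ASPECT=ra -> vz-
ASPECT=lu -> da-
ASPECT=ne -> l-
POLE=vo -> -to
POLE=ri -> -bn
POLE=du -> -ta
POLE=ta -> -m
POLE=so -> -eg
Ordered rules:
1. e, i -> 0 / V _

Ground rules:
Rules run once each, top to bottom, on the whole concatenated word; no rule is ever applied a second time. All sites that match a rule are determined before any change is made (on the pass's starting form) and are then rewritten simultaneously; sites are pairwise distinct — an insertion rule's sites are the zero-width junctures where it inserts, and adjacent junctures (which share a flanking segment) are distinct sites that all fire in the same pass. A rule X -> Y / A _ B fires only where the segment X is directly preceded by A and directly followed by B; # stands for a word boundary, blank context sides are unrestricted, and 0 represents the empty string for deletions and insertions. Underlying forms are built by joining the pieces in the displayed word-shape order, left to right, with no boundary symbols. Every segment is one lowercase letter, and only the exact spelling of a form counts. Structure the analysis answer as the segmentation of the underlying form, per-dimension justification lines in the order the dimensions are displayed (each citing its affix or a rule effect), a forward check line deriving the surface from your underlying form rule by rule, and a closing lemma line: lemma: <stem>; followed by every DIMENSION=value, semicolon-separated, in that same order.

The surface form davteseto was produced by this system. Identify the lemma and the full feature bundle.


underlying: da-evtese-to
ASPECT=lu - signalled by the affix da-
POLE=vo - signalled by the affix -to
check: daevteseto -> davteseto
lemma: evtese; ASPECT=lu; POLE=vo


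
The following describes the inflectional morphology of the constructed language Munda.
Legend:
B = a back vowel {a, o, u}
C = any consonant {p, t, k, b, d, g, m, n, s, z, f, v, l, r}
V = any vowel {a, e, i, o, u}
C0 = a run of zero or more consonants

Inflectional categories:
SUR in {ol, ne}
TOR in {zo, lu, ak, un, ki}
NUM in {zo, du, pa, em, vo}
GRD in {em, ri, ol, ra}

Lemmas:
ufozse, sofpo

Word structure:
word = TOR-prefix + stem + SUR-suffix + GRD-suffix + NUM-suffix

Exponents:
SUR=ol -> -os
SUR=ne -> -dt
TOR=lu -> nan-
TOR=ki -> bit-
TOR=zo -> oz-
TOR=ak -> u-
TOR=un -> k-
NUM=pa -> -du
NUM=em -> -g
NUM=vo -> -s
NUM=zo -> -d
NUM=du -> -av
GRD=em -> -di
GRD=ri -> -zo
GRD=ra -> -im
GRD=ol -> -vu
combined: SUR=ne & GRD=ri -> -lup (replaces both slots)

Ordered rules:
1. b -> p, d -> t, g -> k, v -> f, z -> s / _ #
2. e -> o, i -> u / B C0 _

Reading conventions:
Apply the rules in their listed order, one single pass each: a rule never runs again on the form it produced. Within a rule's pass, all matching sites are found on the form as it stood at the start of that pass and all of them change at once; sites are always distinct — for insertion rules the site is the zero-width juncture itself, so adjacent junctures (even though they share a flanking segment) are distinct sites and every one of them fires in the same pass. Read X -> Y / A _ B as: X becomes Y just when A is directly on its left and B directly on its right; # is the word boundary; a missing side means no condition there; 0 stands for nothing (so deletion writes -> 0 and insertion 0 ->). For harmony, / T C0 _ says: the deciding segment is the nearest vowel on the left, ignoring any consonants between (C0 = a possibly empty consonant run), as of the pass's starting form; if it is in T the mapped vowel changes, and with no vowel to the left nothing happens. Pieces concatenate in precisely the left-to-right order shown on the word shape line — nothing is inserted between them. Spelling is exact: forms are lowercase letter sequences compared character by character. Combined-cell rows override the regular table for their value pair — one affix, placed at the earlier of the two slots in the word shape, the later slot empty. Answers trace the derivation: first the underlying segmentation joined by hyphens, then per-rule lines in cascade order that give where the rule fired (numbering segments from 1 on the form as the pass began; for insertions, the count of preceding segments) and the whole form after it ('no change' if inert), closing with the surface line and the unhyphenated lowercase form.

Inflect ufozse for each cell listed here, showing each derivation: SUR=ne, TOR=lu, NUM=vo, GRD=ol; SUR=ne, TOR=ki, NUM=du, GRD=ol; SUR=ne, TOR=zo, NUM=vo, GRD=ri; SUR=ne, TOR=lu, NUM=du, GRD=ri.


cell SUR=ne, TOR=lu, NUM=vo, GRD=ol:
underlying: nan-ufozse-dt-vu-s
1. b -> p, d -> t, g -> k, v -> f, z -> s / _ #: no change
2. e -> o, i -> u / B C0 _: fires at position(s) 9: nanufozsodtvus
surface: nanufozsodtvus

cell SUR=ne, TOR=ki, NUM=du, GRD=ol:
underlying: bit-ufozse-dt-vu-av
1. b -> p, d -> t, g -> k, v -> f, z -> s / _ #: fires at position(s) 15: bitufozsedtvuaf
2. e -> o, i -> u / B C0 _: fires at position(s) 9: bitufozsodtvuaf
surface: bitufozsodtvuaf

cell SUR=ne, TOR=zo, NUM=vo, GRD=ri:
underlying: oz-ufozse-lup-s
1. b -> p, d -> t, g -> k, v -> f, z -> s / _ #: no change
2. e -> o, i -> u / B C0 _: fires at position(s) 8: ozufozsolups
surface: ozufozsolups

cell SUR=ne, TOR=lu, NUM=du, GRD=ri:
underlying: nan-ufozse-lup-av
1. b -> p, d -> t, g -> k, v -> f, z -> s / _ #: fires at position(s) 14: nanufozselupaf
2. e -> o, i -> u / B C0 _: fires at position(s) 9: nanufozsolupaf
surface: nanufozsolupaf


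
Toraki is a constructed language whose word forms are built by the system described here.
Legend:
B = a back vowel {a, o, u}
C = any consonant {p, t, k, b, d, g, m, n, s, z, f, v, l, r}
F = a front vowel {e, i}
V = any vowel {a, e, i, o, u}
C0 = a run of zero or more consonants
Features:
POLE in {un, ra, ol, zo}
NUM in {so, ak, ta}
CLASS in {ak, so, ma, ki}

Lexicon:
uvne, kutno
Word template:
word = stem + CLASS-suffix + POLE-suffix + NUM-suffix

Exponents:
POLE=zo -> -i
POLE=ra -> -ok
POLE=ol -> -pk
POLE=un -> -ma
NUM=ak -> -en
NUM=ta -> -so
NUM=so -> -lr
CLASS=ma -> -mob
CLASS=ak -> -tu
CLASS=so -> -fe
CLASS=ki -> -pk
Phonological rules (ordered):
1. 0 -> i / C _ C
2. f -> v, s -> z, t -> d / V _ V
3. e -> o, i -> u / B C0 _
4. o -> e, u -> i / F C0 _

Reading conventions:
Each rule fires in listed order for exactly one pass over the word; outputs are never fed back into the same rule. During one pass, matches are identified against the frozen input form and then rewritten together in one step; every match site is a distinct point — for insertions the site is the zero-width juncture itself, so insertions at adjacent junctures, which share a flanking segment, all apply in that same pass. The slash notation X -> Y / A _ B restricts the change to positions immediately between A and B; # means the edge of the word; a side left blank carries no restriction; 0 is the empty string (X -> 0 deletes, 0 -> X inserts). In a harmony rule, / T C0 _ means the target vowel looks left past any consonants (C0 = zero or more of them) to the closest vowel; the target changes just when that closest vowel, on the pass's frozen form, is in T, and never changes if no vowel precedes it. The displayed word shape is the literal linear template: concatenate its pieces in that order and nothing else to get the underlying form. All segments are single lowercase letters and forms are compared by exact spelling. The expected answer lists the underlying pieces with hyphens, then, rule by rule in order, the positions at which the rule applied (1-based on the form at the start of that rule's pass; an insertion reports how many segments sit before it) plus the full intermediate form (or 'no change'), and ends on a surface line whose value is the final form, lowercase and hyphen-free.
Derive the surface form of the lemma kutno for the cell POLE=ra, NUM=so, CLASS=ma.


underlying: kutno-mob-ok-lr
1. 0 -> i / C _ C: inserts after position(s) 3, 10, 11: kutinomobokilir
2. f -> v, s -> z, t -> d / V _ V: fires at position(s) 3: kudinomobokilir
3. e -> o, i -> u / B C0 _: fires at position(s) 4, 12: kudunomobokulir
4. o -> e, u -> i / F C0 _: no change
surface: kudunomobokulir


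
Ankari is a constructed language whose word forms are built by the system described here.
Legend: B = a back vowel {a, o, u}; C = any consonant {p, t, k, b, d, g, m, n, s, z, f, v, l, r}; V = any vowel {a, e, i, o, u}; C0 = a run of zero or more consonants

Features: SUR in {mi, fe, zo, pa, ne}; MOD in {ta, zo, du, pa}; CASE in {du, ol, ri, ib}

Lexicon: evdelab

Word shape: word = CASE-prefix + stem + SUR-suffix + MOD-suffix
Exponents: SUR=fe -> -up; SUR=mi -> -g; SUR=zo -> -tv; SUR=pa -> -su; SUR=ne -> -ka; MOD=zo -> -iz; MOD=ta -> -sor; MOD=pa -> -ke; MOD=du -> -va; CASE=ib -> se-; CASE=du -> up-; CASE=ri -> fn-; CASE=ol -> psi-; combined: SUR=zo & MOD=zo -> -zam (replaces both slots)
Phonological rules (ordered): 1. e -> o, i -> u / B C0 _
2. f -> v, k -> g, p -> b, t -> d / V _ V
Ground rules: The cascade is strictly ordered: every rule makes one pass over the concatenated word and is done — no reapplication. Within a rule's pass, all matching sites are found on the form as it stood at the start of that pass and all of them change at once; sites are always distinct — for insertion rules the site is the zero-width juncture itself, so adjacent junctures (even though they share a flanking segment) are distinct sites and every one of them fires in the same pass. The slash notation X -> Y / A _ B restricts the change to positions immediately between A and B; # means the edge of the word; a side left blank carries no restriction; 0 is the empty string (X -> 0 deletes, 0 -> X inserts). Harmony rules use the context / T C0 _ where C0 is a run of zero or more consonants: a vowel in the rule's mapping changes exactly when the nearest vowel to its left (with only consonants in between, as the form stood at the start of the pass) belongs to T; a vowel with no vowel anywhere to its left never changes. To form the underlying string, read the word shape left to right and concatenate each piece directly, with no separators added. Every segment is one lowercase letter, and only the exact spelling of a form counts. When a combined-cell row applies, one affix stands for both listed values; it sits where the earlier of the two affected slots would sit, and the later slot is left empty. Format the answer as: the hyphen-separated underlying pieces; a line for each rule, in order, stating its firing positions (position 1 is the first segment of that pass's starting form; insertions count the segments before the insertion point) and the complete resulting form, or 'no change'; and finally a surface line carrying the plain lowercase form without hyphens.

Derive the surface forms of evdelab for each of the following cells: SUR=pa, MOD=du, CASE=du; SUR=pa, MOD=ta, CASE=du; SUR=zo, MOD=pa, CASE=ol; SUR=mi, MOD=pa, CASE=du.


cell SUR=pa, MOD=du, CASE=du:
underlying: up-evdelab-su-va
1. e -> o, i -> u / B C0 _: fires at position(s) 3: upovdelabsuva
2. f -> v, k -> g, p -> b, t -> d / V _ V: fires at position(s) 2: ubovdelabsuva
surface: ubovdelabsuva

cell SUR=pa, MOD=ta, CASE=du:
underlying: up-evdelab-su-sor
1. e -> o, i -> u / B C0 _: fires at position(s) 3: upovdelabsusor
2. f -> v, k -> g, p -> b, t -> d / V _ V: fires at position(s) 2: ubovdelabsusor
surface: ubovdelabsusor

cell SUR=zo, MOD=pa, CASE=ol:
underlying: psi-evdelab-tv-ke
1. e -> o, i -> u / B C0 _: fires at position(s) 14: psievdelabtvko
2. f -> v, k -> g, p -> b, t -> d / V _ V: no change
surface: psievdelabtvko

cell SUR=mi, MOD=pa, CASE=du:
underlying: up-evdelab-g-ke
1. e -> o, i -> u / B C0 _: fires at position(s) 3, 12: upovdelabgko
2. f -> v, k -> g, p -> b, t -> d / V _ V: fires at position(s) 2: ubovdelabgko
surface: ubovdelabgko


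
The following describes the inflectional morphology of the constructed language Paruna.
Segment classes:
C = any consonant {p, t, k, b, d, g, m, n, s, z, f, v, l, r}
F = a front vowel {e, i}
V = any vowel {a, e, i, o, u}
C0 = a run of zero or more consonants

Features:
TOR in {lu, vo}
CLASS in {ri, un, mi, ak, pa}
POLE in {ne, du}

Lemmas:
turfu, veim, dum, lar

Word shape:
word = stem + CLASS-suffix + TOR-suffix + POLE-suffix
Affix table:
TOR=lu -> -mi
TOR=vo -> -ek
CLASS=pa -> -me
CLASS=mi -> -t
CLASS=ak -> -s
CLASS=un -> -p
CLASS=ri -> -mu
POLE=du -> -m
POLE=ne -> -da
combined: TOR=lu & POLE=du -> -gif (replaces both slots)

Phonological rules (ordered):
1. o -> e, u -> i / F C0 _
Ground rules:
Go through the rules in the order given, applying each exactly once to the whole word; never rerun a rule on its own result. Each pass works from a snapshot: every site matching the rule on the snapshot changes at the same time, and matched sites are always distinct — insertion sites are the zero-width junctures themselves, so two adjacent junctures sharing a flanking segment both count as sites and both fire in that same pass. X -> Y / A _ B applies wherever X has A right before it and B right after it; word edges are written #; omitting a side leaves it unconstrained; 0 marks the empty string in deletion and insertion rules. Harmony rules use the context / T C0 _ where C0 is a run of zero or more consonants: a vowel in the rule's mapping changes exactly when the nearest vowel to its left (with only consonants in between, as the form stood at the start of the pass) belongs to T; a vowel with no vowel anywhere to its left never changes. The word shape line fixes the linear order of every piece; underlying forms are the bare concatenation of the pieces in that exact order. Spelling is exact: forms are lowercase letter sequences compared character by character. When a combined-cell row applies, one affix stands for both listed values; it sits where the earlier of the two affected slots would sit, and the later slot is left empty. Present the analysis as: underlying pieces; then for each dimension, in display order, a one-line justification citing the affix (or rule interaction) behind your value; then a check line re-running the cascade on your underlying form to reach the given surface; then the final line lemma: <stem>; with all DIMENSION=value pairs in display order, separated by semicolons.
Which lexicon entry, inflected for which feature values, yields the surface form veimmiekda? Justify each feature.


underlying: veim-mu-ek-da
TOR=vo - signalled by the affix -ek
CLASS=ri - signalled by the affix -mu
POLE=ne - signalled by the affix -da
check: veimmuekda -> veimmiekda
lemma: veim; TOR=vo; CLASS=ri; POLE=ne


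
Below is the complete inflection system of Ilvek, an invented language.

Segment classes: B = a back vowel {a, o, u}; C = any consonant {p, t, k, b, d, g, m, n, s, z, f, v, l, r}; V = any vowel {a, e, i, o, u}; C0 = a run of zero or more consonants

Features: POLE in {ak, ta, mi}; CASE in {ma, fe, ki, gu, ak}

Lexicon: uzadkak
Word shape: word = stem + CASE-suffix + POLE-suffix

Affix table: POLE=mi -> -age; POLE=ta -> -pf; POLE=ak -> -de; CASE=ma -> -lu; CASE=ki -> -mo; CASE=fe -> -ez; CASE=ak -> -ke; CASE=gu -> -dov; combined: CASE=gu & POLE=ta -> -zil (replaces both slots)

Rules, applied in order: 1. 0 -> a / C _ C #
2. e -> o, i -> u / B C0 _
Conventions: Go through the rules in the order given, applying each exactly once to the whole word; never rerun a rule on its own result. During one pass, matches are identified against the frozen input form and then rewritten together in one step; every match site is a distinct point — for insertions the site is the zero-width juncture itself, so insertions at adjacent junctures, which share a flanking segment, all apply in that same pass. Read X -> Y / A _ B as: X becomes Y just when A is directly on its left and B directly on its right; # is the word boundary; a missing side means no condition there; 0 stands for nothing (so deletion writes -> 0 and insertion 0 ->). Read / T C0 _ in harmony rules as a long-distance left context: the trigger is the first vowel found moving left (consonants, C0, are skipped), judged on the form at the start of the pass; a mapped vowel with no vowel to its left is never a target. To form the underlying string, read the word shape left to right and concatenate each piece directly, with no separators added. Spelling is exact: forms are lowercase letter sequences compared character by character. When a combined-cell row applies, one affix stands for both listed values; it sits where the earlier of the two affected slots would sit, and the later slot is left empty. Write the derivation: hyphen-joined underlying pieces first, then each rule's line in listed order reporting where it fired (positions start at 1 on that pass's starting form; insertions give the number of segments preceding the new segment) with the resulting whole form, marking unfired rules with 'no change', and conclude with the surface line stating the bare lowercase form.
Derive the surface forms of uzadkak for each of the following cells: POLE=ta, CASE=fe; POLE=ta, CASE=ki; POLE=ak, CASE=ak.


cell POLE=ta, CASE=fe:
underlying: uzadkak-ez-pf
1. 0 -> a / C _ C #: inserts after position(s) 10: uzadkakezpaf
2. e -> o, i -> u / B C0 _: fires at position(s) 8: uzadkakozpaf
surface: uzadkakozpaf

cell POLE=ta, CASE=ki:
underlying: uzadkak-mo-pf
1. 0 -> a / C _ C #: inserts after position(s) 10: uzadkakmopaf
2. e -> o, i -> u / B C0 _: no change
surface: uzadkakmopaf

cell POLE=ak, CASE=ak:
underlying: uzadkak-ke-de
1. 0 -> a / C _ C #: no change
2. e -> o, i -> u / B C0 _: fires at position(s) 9: uzadkakkode
surface: uzadkakkode


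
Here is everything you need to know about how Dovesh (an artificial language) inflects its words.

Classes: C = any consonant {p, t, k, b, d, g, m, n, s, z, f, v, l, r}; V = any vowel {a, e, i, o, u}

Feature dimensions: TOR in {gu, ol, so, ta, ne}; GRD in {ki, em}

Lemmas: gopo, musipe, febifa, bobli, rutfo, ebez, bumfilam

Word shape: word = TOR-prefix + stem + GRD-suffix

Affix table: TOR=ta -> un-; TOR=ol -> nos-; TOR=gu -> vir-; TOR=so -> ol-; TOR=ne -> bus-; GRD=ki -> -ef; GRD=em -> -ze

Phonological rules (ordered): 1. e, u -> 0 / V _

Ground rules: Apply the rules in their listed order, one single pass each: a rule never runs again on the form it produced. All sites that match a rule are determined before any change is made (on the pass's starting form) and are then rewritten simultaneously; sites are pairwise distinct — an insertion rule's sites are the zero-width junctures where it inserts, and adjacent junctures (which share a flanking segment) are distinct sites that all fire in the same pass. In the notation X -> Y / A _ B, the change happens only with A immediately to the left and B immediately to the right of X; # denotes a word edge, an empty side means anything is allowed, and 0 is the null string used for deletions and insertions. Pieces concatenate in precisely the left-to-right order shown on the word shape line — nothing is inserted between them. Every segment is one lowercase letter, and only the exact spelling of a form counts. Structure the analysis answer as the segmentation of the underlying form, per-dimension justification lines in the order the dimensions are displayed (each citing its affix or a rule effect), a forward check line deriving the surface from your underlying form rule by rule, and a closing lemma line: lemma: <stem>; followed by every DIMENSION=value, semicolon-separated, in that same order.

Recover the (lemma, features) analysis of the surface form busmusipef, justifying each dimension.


underlying: bus-musipe-ef
TOR=ne - signalled by the affix bus-
GRD=ki - signalled by the affix -ef
check: busmusipeef -> busmusipef
lemma: musipe; TOR=ne; GRD=ki


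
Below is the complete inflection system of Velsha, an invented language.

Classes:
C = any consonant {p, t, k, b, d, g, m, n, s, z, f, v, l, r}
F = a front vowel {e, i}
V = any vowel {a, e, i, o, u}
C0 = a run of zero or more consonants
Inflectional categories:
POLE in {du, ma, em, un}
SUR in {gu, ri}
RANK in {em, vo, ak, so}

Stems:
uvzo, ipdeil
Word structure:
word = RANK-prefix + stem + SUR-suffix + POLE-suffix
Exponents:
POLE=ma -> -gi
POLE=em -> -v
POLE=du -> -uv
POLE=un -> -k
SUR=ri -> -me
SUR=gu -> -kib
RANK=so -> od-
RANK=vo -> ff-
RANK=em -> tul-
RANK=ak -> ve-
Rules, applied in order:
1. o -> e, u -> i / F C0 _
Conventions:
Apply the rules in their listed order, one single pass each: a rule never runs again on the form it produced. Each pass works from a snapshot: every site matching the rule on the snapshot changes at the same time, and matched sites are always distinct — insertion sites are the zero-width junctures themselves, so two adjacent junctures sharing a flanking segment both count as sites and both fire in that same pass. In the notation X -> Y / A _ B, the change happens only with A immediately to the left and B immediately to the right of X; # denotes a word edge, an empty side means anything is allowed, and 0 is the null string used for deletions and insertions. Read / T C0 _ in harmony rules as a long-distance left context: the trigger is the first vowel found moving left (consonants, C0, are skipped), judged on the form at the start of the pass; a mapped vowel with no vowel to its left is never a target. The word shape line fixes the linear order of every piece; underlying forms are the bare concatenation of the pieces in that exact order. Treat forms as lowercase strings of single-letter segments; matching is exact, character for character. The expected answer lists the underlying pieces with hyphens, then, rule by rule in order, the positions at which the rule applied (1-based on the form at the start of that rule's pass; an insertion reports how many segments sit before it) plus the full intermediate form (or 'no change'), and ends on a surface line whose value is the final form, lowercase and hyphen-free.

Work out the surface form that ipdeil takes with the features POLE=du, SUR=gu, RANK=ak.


underlying: ve-ipdeil-kib-uv
1. o -> e, u -> i / F C0 _: fires at position(s) 12: veipdeilkibiv
surface: veipdeilkibiv


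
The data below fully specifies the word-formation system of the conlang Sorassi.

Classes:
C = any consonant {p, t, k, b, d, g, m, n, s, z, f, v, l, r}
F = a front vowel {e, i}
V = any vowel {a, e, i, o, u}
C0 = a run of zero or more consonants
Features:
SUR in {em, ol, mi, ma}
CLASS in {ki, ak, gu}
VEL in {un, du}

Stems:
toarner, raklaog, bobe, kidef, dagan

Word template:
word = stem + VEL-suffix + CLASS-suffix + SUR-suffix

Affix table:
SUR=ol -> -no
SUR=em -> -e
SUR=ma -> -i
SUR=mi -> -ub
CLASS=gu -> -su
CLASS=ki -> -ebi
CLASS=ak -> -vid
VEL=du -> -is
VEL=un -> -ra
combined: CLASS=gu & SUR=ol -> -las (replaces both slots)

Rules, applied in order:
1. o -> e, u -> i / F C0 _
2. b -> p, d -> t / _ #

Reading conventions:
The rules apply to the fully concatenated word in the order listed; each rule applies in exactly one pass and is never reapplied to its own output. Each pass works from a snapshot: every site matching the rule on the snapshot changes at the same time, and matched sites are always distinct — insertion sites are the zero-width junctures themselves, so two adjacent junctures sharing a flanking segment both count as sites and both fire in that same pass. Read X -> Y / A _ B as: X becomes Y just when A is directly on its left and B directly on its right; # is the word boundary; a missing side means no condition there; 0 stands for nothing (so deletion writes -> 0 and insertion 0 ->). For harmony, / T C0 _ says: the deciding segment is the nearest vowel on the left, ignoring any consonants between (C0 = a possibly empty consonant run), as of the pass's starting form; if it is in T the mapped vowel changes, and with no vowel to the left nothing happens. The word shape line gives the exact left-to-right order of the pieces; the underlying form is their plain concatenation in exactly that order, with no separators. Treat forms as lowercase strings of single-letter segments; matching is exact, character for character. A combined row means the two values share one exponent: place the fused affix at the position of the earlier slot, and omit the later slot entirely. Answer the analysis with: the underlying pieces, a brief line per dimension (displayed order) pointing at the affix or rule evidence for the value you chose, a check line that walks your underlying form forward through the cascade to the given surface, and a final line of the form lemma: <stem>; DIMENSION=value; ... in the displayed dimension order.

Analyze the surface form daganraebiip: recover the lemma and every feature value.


underlying: dagan-ra-ebi-ub
SUR=mi - signalled by the affix -ub
CLASS=ki - signalled by the affix -ebi
VEL=un - signalled by the affix -ra
check: daganraebiub -> daganraebiib -> daganraebiip
lemma: dagan; SUR=mi; CLASS=ki; VEL=un
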